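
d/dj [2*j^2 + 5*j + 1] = 4*j + 5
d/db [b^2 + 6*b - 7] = 2*b + 6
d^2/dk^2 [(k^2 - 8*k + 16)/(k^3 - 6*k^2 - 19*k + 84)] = 2*(k^6 - 24*k^5 + 297*k^4 - 1910*k^3 + 6360*k^2 - 10656*k + 8128)/(k^9 - 18*k^8 + 51*k^7 + 720*k^6 - 3993*k^5 - 7002*k^4 + 71765*k^3 - 36036*k^2 - 402192*k + 592704)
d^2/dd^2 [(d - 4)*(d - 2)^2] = 6*d - 16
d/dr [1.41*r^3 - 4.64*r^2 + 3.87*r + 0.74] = 4.23*r^2 - 9.28*r + 3.87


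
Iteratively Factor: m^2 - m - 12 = (m - 4)*(m + 3)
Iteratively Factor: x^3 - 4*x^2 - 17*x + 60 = (x - 3)*(x^2 - x - 20) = (x - 5)*(x - 3)*(x + 4)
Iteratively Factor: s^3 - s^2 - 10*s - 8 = (s + 2)*(s^2 - 3*s - 4) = (s - 4)*(s + 2)*(s + 1)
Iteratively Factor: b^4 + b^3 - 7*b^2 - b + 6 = (b + 1)*(b^3 - 7*b + 6) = (b - 1)*(b + 1)*(b^2 + b - 6) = (b - 1)*(b + 1)*(b + 3)*(b - 2)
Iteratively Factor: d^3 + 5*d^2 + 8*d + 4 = (d + 1)*(d^2 + 4*d + 4) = (d + 1)*(d + 2)*(d + 2)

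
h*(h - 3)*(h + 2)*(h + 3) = h^4 + 2*h^3 - 9*h^2 - 18*h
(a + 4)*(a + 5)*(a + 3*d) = a^3 + 3*a^2*d + 9*a^2 + 27*a*d + 20*a + 60*d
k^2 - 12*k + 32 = (k - 8)*(k - 4)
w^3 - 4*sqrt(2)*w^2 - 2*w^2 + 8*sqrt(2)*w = w*(w - 2)*(w - 4*sqrt(2))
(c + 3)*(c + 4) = c^2 + 7*c + 12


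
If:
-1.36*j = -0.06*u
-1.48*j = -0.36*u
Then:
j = 0.00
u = 0.00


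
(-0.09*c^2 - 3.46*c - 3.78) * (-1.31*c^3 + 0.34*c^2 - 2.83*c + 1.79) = 0.1179*c^5 + 4.502*c^4 + 4.0301*c^3 + 8.3455*c^2 + 4.504*c - 6.7662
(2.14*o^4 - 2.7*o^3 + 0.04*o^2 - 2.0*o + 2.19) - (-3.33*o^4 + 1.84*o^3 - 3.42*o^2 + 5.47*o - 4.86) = 5.47*o^4 - 4.54*o^3 + 3.46*o^2 - 7.47*o + 7.05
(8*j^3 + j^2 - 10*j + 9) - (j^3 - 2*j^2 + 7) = 7*j^3 + 3*j^2 - 10*j + 2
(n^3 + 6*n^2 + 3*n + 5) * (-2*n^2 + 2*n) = -2*n^5 - 10*n^4 + 6*n^3 - 4*n^2 + 10*n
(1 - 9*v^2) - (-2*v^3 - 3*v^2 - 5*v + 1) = 2*v^3 - 6*v^2 + 5*v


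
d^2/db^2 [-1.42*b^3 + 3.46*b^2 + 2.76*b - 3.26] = 6.92 - 8.52*b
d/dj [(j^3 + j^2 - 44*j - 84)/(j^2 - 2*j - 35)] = (j^2 + 10*j + 28)/(j^2 + 10*j + 25)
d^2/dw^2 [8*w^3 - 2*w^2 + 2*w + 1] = 48*w - 4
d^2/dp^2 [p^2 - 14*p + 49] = 2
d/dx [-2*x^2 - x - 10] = -4*x - 1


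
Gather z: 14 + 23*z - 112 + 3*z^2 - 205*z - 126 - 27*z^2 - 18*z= -24*z^2 - 200*z - 224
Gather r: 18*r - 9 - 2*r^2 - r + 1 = -2*r^2 + 17*r - 8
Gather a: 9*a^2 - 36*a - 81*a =9*a^2 - 117*a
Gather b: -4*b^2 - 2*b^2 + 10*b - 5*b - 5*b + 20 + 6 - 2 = 24 - 6*b^2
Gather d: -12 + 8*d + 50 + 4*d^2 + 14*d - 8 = 4*d^2 + 22*d + 30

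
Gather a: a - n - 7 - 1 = a - n - 8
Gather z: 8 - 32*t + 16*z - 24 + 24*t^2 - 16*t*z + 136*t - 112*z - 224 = 24*t^2 + 104*t + z*(-16*t - 96) - 240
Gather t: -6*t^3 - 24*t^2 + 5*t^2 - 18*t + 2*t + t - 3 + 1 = -6*t^3 - 19*t^2 - 15*t - 2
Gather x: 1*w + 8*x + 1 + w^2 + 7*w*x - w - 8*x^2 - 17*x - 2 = w^2 - 8*x^2 + x*(7*w - 9) - 1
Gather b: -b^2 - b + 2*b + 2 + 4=-b^2 + b + 6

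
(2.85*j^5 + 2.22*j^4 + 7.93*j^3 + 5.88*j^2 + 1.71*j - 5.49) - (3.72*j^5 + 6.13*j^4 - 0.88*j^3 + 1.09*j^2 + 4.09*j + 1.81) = -0.87*j^5 - 3.91*j^4 + 8.81*j^3 + 4.79*j^2 - 2.38*j - 7.3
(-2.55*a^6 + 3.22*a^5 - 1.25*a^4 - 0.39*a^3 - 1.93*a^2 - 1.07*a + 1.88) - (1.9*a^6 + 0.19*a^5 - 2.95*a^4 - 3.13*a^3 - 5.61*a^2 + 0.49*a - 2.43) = -4.45*a^6 + 3.03*a^5 + 1.7*a^4 + 2.74*a^3 + 3.68*a^2 - 1.56*a + 4.31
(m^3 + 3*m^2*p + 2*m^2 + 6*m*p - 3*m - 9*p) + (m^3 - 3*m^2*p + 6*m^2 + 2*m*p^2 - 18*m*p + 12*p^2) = 2*m^3 + 8*m^2 + 2*m*p^2 - 12*m*p - 3*m + 12*p^2 - 9*p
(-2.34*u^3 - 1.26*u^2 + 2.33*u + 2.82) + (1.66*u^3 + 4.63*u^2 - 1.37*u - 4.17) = -0.68*u^3 + 3.37*u^2 + 0.96*u - 1.35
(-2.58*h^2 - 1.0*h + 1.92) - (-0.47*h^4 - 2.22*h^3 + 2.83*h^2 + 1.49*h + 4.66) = 0.47*h^4 + 2.22*h^3 - 5.41*h^2 - 2.49*h - 2.74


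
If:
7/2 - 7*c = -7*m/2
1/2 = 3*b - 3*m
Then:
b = m + 1/6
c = m/2 + 1/2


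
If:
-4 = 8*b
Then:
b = -1/2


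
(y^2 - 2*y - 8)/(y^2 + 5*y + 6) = (y - 4)/(y + 3)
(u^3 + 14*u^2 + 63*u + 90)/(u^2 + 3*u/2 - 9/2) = 2*(u^2 + 11*u + 30)/(2*u - 3)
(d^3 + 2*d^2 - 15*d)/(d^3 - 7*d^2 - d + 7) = d*(d^2 + 2*d - 15)/(d^3 - 7*d^2 - d + 7)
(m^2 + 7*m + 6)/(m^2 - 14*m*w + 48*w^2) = (m^2 + 7*m + 6)/(m^2 - 14*m*w + 48*w^2)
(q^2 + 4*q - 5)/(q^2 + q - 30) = (q^2 + 4*q - 5)/(q^2 + q - 30)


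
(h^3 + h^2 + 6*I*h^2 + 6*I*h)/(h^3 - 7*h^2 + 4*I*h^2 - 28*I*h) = (h^2 + h*(1 + 6*I) + 6*I)/(h^2 + h*(-7 + 4*I) - 28*I)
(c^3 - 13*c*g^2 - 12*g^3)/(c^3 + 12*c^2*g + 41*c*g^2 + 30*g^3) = (c^2 - c*g - 12*g^2)/(c^2 + 11*c*g + 30*g^2)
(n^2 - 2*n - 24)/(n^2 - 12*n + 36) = (n + 4)/(n - 6)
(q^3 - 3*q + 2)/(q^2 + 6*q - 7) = (q^2 + q - 2)/(q + 7)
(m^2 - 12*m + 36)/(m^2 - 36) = (m - 6)/(m + 6)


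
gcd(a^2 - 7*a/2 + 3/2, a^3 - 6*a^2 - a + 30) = a - 3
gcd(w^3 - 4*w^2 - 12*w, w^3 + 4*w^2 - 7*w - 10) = 1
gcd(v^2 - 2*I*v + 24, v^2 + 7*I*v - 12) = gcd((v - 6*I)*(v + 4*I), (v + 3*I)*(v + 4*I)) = v + 4*I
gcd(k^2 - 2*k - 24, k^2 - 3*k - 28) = k + 4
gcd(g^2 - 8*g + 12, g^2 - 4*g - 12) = g - 6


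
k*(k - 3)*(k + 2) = k^3 - k^2 - 6*k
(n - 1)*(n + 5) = n^2 + 4*n - 5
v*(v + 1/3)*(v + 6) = v^3 + 19*v^2/3 + 2*v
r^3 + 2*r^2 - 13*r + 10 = (r - 2)*(r - 1)*(r + 5)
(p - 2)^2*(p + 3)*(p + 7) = p^4 + 6*p^3 - 15*p^2 - 44*p + 84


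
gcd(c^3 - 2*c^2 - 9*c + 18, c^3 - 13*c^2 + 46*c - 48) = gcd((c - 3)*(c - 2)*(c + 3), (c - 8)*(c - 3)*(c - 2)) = c^2 - 5*c + 6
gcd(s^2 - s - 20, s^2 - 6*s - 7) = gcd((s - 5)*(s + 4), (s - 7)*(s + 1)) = 1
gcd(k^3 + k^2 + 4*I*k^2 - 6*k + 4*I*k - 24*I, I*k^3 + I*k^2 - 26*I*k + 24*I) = 1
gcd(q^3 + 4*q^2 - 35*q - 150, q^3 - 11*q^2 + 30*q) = q - 6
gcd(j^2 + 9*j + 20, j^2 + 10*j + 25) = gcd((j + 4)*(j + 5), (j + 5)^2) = j + 5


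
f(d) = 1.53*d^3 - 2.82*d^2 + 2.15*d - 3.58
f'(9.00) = 323.18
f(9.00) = 902.72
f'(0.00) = 2.15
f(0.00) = -3.58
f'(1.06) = 1.33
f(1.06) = -2.65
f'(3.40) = 36.03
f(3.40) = 31.27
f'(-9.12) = 435.36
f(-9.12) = -1418.32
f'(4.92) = 85.51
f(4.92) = 120.95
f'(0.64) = 0.42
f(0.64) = -2.96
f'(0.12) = 1.54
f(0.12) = -3.36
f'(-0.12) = 2.89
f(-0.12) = -3.88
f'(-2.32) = 39.94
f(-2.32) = -42.85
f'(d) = 4.59*d^2 - 5.64*d + 2.15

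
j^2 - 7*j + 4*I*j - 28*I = (j - 7)*(j + 4*I)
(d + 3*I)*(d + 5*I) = d^2 + 8*I*d - 15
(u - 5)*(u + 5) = u^2 - 25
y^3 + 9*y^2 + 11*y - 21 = (y - 1)*(y + 3)*(y + 7)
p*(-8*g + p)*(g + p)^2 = -8*g^3*p - 15*g^2*p^2 - 6*g*p^3 + p^4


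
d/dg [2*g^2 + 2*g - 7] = 4*g + 2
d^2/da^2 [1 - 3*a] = 0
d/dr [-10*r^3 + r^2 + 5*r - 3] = -30*r^2 + 2*r + 5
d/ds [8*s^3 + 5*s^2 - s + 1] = 24*s^2 + 10*s - 1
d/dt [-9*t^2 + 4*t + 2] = 4 - 18*t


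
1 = 1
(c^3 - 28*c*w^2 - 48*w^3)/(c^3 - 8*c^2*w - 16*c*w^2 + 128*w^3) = (c^2 - 4*c*w - 12*w^2)/(c^2 - 12*c*w + 32*w^2)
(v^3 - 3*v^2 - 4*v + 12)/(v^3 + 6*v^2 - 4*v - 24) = (v - 3)/(v + 6)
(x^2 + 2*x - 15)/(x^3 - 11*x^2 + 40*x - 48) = (x + 5)/(x^2 - 8*x + 16)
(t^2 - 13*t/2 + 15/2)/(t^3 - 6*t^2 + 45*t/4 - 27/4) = 2*(t - 5)/(2*t^2 - 9*t + 9)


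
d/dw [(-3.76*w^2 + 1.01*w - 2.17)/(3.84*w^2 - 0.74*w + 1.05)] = (-1.096*w^2 + 8.7696*w - 0.5453)/(14.7456*w^4 - 5.6832*w^3 + 8.6116*w^2 - 1.554*w + 1.1025)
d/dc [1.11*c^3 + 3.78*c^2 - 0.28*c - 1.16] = 3.33*c^2 + 7.56*c - 0.28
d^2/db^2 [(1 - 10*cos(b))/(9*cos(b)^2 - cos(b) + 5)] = (-7290*sin(b)^4*cos(b) + 234*sin(b)^4 + 247*sin(b)^2 + 2935*cos(b)/4 - 2187*cos(3*b)/4 + 405*cos(5*b) - 293)/(9*sin(b)^2 + cos(b) - 14)^3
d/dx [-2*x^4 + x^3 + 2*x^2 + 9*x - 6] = -8*x^3 + 3*x^2 + 4*x + 9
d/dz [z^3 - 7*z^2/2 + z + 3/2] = 3*z^2 - 7*z + 1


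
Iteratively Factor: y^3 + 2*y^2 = (y)*(y^2 + 2*y) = y*(y + 2)*(y)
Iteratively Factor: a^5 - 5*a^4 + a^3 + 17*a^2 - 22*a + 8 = (a + 2)*(a^4 - 7*a^3 + 15*a^2 - 13*a + 4) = (a - 1)*(a + 2)*(a^3 - 6*a^2 + 9*a - 4) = (a - 4)*(a - 1)*(a + 2)*(a^2 - 2*a + 1) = (a - 4)*(a - 1)^2*(a + 2)*(a - 1)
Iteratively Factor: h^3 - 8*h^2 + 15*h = (h - 3)*(h^2 - 5*h) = h*(h - 3)*(h - 5)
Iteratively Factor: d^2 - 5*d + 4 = (d - 4)*(d - 1)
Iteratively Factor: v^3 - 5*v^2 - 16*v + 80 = (v + 4)*(v^2 - 9*v + 20) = (v - 5)*(v + 4)*(v - 4)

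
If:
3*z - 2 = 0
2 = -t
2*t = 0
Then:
No Solution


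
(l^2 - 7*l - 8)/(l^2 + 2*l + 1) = (l - 8)/(l + 1)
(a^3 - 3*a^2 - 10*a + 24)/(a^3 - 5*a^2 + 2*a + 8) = (a + 3)/(a + 1)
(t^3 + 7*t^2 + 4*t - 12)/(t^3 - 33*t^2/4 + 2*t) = 4*(t^3 + 7*t^2 + 4*t - 12)/(t*(4*t^2 - 33*t + 8))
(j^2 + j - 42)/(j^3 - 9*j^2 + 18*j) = (j + 7)/(j*(j - 3))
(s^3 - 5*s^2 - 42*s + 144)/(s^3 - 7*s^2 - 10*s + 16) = (s^2 + 3*s - 18)/(s^2 + s - 2)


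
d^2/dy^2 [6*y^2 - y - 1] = 12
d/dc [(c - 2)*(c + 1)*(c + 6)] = 3*c^2 + 10*c - 8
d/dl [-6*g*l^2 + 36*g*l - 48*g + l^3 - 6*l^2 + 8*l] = -12*g*l + 36*g + 3*l^2 - 12*l + 8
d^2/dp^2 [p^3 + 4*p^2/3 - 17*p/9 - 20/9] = 6*p + 8/3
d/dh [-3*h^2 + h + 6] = 1 - 6*h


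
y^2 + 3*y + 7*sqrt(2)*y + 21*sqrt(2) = (y + 3)*(y + 7*sqrt(2))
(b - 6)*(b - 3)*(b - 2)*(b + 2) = b^4 - 9*b^3 + 14*b^2 + 36*b - 72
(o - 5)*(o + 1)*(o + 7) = o^3 + 3*o^2 - 33*o - 35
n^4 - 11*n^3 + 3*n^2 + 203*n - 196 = (n - 7)^2*(n - 1)*(n + 4)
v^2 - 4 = (v - 2)*(v + 2)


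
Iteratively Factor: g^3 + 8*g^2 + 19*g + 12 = (g + 3)*(g^2 + 5*g + 4) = (g + 3)*(g + 4)*(g + 1)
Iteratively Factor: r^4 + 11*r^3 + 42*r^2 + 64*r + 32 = (r + 2)*(r^3 + 9*r^2 + 24*r + 16) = (r + 2)*(r + 4)*(r^2 + 5*r + 4) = (r + 2)*(r + 4)^2*(r + 1)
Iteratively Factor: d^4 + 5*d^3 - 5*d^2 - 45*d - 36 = (d - 3)*(d^3 + 8*d^2 + 19*d + 12) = (d - 3)*(d + 3)*(d^2 + 5*d + 4) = (d - 3)*(d + 3)*(d + 4)*(d + 1)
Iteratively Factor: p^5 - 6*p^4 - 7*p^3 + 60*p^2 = (p)*(p^4 - 6*p^3 - 7*p^2 + 60*p) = p^2*(p^3 - 6*p^2 - 7*p + 60) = p^2*(p - 4)*(p^2 - 2*p - 15) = p^2*(p - 4)*(p + 3)*(p - 5)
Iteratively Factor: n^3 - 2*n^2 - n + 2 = (n - 1)*(n^2 - n - 2) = (n - 2)*(n - 1)*(n + 1)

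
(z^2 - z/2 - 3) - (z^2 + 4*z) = -9*z/2 - 3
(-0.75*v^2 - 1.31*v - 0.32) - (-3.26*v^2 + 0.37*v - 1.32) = 2.51*v^2 - 1.68*v + 1.0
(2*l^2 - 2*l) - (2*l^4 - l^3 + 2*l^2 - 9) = -2*l^4 + l^3 - 2*l + 9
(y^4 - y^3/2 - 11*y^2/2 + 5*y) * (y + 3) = y^5 + 5*y^4/2 - 7*y^3 - 23*y^2/2 + 15*y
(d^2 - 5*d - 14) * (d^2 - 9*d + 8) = d^4 - 14*d^3 + 39*d^2 + 86*d - 112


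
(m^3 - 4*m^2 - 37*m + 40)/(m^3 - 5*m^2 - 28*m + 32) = (m + 5)/(m + 4)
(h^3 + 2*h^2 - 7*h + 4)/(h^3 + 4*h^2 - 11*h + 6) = (h + 4)/(h + 6)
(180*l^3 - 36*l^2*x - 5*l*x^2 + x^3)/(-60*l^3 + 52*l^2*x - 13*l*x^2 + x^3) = (6*l + x)/(-2*l + x)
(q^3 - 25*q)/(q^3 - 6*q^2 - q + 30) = q*(q + 5)/(q^2 - q - 6)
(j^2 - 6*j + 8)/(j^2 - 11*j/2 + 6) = 2*(j - 2)/(2*j - 3)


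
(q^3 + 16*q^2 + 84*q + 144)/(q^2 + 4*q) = q + 12 + 36/q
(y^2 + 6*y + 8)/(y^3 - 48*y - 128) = (y + 2)/(y^2 - 4*y - 32)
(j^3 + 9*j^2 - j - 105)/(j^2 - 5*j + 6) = (j^2 + 12*j + 35)/(j - 2)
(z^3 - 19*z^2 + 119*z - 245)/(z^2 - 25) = (z^2 - 14*z + 49)/(z + 5)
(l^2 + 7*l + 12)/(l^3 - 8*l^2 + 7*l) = (l^2 + 7*l + 12)/(l*(l^2 - 8*l + 7))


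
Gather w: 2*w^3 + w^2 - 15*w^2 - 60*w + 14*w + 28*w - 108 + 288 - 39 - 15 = 2*w^3 - 14*w^2 - 18*w + 126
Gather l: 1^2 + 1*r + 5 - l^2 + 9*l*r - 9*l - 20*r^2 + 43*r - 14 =-l^2 + l*(9*r - 9) - 20*r^2 + 44*r - 8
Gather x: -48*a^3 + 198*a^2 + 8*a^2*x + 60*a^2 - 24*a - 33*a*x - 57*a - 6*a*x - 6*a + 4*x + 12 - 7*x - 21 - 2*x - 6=-48*a^3 + 258*a^2 - 87*a + x*(8*a^2 - 39*a - 5) - 15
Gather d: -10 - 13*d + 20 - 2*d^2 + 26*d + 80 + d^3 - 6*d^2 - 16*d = d^3 - 8*d^2 - 3*d + 90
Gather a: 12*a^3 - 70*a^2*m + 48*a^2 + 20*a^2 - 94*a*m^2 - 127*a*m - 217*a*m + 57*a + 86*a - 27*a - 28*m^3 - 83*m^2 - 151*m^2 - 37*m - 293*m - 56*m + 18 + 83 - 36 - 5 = 12*a^3 + a^2*(68 - 70*m) + a*(-94*m^2 - 344*m + 116) - 28*m^3 - 234*m^2 - 386*m + 60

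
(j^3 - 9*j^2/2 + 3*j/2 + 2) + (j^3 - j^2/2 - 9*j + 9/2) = 2*j^3 - 5*j^2 - 15*j/2 + 13/2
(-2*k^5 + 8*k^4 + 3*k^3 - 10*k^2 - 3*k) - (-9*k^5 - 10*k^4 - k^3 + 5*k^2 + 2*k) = 7*k^5 + 18*k^4 + 4*k^3 - 15*k^2 - 5*k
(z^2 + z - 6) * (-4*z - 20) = -4*z^3 - 24*z^2 + 4*z + 120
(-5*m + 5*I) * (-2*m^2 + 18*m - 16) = 10*m^3 - 90*m^2 - 10*I*m^2 + 80*m + 90*I*m - 80*I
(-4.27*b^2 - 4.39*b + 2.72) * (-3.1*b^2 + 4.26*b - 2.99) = 13.237*b^4 - 4.5812*b^3 - 14.3661*b^2 + 24.7133*b - 8.1328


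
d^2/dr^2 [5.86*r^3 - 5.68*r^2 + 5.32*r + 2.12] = 35.16*r - 11.36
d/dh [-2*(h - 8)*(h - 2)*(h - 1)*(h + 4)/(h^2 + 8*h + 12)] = 2*(-2*h^5 - 17*h^4 + 64*h^3 + 484*h^2 + 304*h - 1568)/(h^4 + 16*h^3 + 88*h^2 + 192*h + 144)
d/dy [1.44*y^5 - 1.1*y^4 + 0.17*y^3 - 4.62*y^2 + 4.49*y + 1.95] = 7.2*y^4 - 4.4*y^3 + 0.51*y^2 - 9.24*y + 4.49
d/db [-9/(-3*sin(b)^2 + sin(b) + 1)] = 9*(1 - 6*sin(b))*cos(b)/(-3*sin(b)^2 + sin(b) + 1)^2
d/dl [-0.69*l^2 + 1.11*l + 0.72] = 1.11 - 1.38*l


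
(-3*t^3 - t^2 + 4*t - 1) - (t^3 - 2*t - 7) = -4*t^3 - t^2 + 6*t + 6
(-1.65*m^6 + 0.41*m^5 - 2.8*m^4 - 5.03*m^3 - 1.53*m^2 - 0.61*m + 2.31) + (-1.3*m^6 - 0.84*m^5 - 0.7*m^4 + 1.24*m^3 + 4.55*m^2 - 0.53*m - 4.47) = -2.95*m^6 - 0.43*m^5 - 3.5*m^4 - 3.79*m^3 + 3.02*m^2 - 1.14*m - 2.16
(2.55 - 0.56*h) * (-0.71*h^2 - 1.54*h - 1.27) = 0.3976*h^3 - 0.9481*h^2 - 3.2158*h - 3.2385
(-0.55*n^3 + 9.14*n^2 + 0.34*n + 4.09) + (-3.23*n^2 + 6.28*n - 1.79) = -0.55*n^3 + 5.91*n^2 + 6.62*n + 2.3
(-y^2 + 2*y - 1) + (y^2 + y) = 3*y - 1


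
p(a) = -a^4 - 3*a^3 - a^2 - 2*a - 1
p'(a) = -4*a^3 - 9*a^2 - 2*a - 2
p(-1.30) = 3.64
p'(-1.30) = -5.82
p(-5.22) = -333.57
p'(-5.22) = 332.15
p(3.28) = -239.92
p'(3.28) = -246.54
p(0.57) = -3.13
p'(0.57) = -6.80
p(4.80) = -896.26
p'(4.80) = -661.33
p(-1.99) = 6.98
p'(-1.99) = -2.14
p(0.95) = -7.19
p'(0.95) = -15.45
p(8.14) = -6091.93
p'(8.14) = -2772.03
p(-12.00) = -15673.00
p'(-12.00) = 5638.00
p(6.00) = -1993.00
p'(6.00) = -1202.00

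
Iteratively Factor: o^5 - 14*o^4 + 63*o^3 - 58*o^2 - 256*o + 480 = (o - 4)*(o^4 - 10*o^3 + 23*o^2 + 34*o - 120) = (o - 5)*(o - 4)*(o^3 - 5*o^2 - 2*o + 24) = (o - 5)*(o - 4)*(o - 3)*(o^2 - 2*o - 8) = (o - 5)*(o - 4)*(o - 3)*(o + 2)*(o - 4)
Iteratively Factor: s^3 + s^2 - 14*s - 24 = (s + 2)*(s^2 - s - 12) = (s + 2)*(s + 3)*(s - 4)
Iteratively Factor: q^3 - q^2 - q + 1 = (q - 1)*(q^2 - 1) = (q - 1)*(q + 1)*(q - 1)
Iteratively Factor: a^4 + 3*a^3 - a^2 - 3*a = (a)*(a^3 + 3*a^2 - a - 3) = a*(a + 3)*(a^2 - 1) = a*(a + 1)*(a + 3)*(a - 1)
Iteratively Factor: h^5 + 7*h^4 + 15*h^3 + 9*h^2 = (h)*(h^4 + 7*h^3 + 15*h^2 + 9*h) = h^2*(h^3 + 7*h^2 + 15*h + 9) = h^2*(h + 1)*(h^2 + 6*h + 9) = h^2*(h + 1)*(h + 3)*(h + 3)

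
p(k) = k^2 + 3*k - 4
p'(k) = 2*k + 3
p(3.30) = 16.79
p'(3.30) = 9.60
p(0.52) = -2.17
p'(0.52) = 4.04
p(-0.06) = -4.18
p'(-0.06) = 2.88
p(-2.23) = -5.72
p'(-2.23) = -1.46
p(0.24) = -3.22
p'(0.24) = 3.48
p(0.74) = -1.23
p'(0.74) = 4.48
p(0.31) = -2.97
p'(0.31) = 3.62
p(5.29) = 39.85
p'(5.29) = 13.58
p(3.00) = 14.00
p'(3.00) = 9.00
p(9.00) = 104.00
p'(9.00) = 21.00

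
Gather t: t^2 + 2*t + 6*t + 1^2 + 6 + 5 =t^2 + 8*t + 12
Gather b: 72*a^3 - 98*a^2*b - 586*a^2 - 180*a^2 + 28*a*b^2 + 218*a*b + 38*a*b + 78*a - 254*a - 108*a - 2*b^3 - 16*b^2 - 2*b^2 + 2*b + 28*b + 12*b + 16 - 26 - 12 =72*a^3 - 766*a^2 - 284*a - 2*b^3 + b^2*(28*a - 18) + b*(-98*a^2 + 256*a + 42) - 22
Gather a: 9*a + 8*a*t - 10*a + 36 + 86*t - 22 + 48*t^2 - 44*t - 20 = a*(8*t - 1) + 48*t^2 + 42*t - 6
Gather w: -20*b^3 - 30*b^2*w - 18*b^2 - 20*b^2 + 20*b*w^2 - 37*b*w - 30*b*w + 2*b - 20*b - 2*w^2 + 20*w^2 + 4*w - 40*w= -20*b^3 - 38*b^2 - 18*b + w^2*(20*b + 18) + w*(-30*b^2 - 67*b - 36)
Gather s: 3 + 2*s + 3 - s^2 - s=-s^2 + s + 6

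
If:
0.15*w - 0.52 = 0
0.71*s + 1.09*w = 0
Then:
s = -5.32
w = 3.47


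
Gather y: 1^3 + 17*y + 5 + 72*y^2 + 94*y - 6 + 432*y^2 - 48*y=504*y^2 + 63*y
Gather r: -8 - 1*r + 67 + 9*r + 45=8*r + 104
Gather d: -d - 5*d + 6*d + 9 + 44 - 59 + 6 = 0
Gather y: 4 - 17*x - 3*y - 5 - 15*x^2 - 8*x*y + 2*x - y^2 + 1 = -15*x^2 - 15*x - y^2 + y*(-8*x - 3)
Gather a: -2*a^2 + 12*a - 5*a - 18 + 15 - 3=-2*a^2 + 7*a - 6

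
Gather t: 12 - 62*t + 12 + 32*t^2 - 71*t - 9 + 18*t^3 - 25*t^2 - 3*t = 18*t^3 + 7*t^2 - 136*t + 15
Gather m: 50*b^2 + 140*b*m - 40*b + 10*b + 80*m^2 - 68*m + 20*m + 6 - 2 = 50*b^2 - 30*b + 80*m^2 + m*(140*b - 48) + 4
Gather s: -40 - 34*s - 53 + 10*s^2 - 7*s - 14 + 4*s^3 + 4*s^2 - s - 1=4*s^3 + 14*s^2 - 42*s - 108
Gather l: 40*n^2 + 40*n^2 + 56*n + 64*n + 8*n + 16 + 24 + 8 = 80*n^2 + 128*n + 48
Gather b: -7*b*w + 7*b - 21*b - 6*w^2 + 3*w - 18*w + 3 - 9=b*(-7*w - 14) - 6*w^2 - 15*w - 6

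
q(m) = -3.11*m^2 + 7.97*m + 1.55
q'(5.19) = -24.31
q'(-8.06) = 58.10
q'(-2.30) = 22.28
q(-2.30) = -33.23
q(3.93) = -15.16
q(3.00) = -2.53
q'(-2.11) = 21.09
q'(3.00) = -10.69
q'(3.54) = -14.05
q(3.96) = -15.66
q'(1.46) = -1.11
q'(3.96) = -16.66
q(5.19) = -40.86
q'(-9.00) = 63.95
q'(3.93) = -16.47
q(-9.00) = -322.09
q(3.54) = -9.21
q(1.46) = 6.56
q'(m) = 7.97 - 6.22*m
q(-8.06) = -264.72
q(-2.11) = -29.11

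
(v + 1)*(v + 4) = v^2 + 5*v + 4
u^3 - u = u*(u - 1)*(u + 1)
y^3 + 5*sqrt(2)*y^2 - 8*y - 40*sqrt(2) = (y - 2*sqrt(2))*(y + 2*sqrt(2))*(y + 5*sqrt(2))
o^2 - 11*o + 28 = (o - 7)*(o - 4)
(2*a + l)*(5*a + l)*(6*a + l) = 60*a^3 + 52*a^2*l + 13*a*l^2 + l^3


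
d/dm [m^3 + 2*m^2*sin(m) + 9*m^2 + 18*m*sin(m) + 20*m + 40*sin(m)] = 2*m^2*cos(m) + 3*m^2 + 4*m*sin(m) + 18*m*cos(m) + 18*m + 18*sin(m) + 40*cos(m) + 20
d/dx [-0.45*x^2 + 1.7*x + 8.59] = 1.7 - 0.9*x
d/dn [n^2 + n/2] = 2*n + 1/2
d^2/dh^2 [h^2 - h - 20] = 2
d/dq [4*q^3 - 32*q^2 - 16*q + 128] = 12*q^2 - 64*q - 16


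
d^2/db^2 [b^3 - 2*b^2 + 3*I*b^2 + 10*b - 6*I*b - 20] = 6*b - 4 + 6*I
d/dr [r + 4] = 1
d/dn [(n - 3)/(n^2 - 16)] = (n^2 - 2*n*(n - 3) - 16)/(n^2 - 16)^2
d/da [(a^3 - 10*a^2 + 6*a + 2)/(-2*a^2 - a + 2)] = 2*(-a^4 - a^3 + 14*a^2 - 16*a + 7)/(4*a^4 + 4*a^3 - 7*a^2 - 4*a + 4)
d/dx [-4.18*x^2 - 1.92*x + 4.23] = -8.36*x - 1.92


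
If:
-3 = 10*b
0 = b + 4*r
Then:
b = -3/10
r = 3/40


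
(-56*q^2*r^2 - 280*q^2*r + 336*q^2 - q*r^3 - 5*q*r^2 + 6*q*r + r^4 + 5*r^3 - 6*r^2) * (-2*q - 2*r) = 112*q^3*r^2 + 560*q^3*r - 672*q^3 + 114*q^2*r^3 + 570*q^2*r^2 - 684*q^2*r - 2*r^5 - 10*r^4 + 12*r^3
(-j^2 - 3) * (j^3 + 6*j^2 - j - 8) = -j^5 - 6*j^4 - 2*j^3 - 10*j^2 + 3*j + 24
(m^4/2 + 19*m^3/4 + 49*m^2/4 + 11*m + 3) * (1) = m^4/2 + 19*m^3/4 + 49*m^2/4 + 11*m + 3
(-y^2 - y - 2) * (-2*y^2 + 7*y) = 2*y^4 - 5*y^3 - 3*y^2 - 14*y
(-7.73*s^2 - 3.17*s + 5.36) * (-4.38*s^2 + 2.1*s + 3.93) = 33.8574*s^4 - 2.3484*s^3 - 60.5127*s^2 - 1.2021*s + 21.0648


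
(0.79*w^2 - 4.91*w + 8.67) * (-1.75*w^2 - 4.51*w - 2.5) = -1.3825*w^4 + 5.0296*w^3 + 4.9966*w^2 - 26.8267*w - 21.675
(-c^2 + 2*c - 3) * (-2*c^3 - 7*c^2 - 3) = 2*c^5 + 3*c^4 - 8*c^3 + 24*c^2 - 6*c + 9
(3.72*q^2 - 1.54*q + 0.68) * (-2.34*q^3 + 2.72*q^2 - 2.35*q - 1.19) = -8.7048*q^5 + 13.722*q^4 - 14.522*q^3 + 1.0418*q^2 + 0.2346*q - 0.8092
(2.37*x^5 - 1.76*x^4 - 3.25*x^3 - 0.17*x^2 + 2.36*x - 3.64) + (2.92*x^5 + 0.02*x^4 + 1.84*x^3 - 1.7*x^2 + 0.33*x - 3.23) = 5.29*x^5 - 1.74*x^4 - 1.41*x^3 - 1.87*x^2 + 2.69*x - 6.87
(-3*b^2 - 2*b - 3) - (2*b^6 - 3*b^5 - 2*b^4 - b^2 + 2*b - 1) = -2*b^6 + 3*b^5 + 2*b^4 - 2*b^2 - 4*b - 2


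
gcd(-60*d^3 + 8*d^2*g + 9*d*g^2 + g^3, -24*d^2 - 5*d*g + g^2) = 1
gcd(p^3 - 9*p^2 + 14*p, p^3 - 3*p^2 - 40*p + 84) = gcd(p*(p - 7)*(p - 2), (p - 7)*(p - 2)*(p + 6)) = p^2 - 9*p + 14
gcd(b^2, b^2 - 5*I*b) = b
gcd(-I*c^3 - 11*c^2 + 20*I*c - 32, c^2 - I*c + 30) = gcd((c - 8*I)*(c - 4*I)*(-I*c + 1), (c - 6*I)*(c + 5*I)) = 1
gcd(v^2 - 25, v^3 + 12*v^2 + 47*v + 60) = v + 5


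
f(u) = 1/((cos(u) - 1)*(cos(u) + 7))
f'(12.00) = -2.75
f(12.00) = -0.82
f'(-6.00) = 22.02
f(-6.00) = -3.15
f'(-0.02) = -62500.00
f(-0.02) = -625.04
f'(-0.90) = -0.68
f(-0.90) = -0.35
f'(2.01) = 0.05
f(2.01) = -0.11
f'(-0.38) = -9.11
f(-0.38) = -1.77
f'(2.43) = 0.02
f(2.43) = -0.09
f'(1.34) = 0.20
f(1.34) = -0.18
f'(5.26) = -0.46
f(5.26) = -0.28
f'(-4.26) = 0.05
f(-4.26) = -0.11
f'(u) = sin(u)/((cos(u) - 1)*(cos(u) + 7)^2) + sin(u)/((cos(u) - 1)^2*(cos(u) + 7)) = 2*(cos(u) + 3)*sin(u)/((cos(u) - 1)^2*(cos(u) + 7)^2)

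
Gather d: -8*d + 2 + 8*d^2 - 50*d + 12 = 8*d^2 - 58*d + 14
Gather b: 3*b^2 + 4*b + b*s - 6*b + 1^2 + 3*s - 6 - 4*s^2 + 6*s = 3*b^2 + b*(s - 2) - 4*s^2 + 9*s - 5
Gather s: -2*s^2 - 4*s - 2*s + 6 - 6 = -2*s^2 - 6*s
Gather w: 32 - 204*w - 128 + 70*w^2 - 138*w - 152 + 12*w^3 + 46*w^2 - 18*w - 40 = 12*w^3 + 116*w^2 - 360*w - 288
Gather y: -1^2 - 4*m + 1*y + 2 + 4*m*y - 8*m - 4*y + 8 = -12*m + y*(4*m - 3) + 9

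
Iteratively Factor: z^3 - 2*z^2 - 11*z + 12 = (z - 4)*(z^2 + 2*z - 3) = (z - 4)*(z - 1)*(z + 3)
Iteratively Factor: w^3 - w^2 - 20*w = (w)*(w^2 - w - 20) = w*(w - 5)*(w + 4)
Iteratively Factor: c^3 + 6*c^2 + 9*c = (c + 3)*(c^2 + 3*c) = (c + 3)^2*(c)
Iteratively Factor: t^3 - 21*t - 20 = (t - 5)*(t^2 + 5*t + 4) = (t - 5)*(t + 4)*(t + 1)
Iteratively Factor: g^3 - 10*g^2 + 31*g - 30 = (g - 2)*(g^2 - 8*g + 15) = (g - 5)*(g - 2)*(g - 3)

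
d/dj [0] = 0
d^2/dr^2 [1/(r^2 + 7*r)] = 2*(-r*(r + 7) + (2*r + 7)^2)/(r^3*(r + 7)^3)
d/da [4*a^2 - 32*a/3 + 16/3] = 8*a - 32/3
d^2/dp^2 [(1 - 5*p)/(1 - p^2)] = 2*(4*p^2*(5*p - 1) + (1 - 15*p)*(p^2 - 1))/(p^2 - 1)^3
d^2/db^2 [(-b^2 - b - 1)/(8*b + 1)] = -114/(512*b^3 + 192*b^2 + 24*b + 1)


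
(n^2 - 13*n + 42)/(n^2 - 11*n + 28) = (n - 6)/(n - 4)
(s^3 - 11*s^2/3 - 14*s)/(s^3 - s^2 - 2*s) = (-s^2 + 11*s/3 + 14)/(-s^2 + s + 2)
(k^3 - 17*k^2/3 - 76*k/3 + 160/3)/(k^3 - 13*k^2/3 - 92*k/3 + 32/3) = (3*k - 5)/(3*k - 1)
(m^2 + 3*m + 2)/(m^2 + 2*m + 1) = (m + 2)/(m + 1)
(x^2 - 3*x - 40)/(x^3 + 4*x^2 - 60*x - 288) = (x + 5)/(x^2 + 12*x + 36)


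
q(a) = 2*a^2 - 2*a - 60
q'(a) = 4*a - 2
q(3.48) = -42.74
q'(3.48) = 11.92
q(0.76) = -60.36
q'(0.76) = 1.04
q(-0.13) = -59.71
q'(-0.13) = -2.52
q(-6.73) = 44.05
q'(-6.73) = -28.92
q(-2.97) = -36.42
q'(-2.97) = -13.88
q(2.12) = -55.25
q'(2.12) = 6.48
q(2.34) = -53.73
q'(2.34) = 7.36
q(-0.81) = -57.07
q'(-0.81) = -5.24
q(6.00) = 0.00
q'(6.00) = 22.00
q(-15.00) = 420.00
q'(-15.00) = -62.00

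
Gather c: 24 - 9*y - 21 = 3 - 9*y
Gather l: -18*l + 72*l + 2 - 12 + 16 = 54*l + 6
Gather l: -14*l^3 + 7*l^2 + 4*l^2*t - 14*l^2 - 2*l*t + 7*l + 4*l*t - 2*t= -14*l^3 + l^2*(4*t - 7) + l*(2*t + 7) - 2*t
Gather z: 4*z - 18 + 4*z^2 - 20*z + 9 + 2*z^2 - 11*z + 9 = 6*z^2 - 27*z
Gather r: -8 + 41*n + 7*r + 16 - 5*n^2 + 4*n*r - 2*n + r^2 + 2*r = -5*n^2 + 39*n + r^2 + r*(4*n + 9) + 8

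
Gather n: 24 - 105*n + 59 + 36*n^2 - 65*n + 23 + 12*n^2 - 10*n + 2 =48*n^2 - 180*n + 108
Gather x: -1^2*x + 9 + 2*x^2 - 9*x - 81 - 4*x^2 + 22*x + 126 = -2*x^2 + 12*x + 54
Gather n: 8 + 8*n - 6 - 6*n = 2*n + 2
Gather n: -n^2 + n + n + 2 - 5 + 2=-n^2 + 2*n - 1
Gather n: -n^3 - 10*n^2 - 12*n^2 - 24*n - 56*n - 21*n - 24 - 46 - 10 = -n^3 - 22*n^2 - 101*n - 80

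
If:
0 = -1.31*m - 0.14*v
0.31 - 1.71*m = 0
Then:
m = 0.18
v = -1.70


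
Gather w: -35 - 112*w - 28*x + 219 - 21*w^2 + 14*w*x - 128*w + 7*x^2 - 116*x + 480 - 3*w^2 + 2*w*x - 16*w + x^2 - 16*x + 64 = -24*w^2 + w*(16*x - 256) + 8*x^2 - 160*x + 728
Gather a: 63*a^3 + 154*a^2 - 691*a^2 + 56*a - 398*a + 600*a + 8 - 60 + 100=63*a^3 - 537*a^2 + 258*a + 48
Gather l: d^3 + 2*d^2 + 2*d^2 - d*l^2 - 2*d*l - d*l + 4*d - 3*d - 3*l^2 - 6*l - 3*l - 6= d^3 + 4*d^2 + d + l^2*(-d - 3) + l*(-3*d - 9) - 6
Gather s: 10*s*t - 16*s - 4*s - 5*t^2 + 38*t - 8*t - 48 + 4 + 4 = s*(10*t - 20) - 5*t^2 + 30*t - 40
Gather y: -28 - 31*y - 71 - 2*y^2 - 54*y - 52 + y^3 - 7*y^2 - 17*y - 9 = y^3 - 9*y^2 - 102*y - 160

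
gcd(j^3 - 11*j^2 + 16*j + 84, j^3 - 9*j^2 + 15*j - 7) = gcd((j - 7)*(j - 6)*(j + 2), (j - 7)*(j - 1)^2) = j - 7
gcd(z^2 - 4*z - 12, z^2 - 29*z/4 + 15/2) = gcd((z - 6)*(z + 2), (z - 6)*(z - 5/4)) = z - 6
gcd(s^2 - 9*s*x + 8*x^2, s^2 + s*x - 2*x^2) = -s + x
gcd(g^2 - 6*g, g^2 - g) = g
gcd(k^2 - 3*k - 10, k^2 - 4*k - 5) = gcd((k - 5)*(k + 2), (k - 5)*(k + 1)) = k - 5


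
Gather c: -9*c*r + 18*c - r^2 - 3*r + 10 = c*(18 - 9*r) - r^2 - 3*r + 10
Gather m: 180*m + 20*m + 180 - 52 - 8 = 200*m + 120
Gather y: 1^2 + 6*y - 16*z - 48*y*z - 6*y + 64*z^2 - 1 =-48*y*z + 64*z^2 - 16*z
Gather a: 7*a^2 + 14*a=7*a^2 + 14*a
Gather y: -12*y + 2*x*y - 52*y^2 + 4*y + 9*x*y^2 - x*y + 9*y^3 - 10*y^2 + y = 9*y^3 + y^2*(9*x - 62) + y*(x - 7)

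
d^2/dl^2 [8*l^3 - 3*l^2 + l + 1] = 48*l - 6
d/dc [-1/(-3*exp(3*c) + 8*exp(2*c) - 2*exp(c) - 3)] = (-9*exp(2*c) + 16*exp(c) - 2)*exp(c)/(3*exp(3*c) - 8*exp(2*c) + 2*exp(c) + 3)^2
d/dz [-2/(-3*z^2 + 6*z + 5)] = 12*(1 - z)/(-3*z^2 + 6*z + 5)^2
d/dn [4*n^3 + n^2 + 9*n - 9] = 12*n^2 + 2*n + 9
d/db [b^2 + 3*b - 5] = 2*b + 3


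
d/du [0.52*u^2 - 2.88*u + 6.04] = 1.04*u - 2.88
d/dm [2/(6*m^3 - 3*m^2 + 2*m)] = 4*(-9*m^2 + 3*m - 1)/(m^2*(6*m^2 - 3*m + 2)^2)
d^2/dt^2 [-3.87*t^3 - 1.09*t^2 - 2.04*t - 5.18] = -23.22*t - 2.18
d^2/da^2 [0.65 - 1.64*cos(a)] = 1.64*cos(a)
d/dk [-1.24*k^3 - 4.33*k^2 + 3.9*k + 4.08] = -3.72*k^2 - 8.66*k + 3.9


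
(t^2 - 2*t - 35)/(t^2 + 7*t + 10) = (t - 7)/(t + 2)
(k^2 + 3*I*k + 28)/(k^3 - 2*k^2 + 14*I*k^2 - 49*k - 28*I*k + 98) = (k - 4*I)/(k^2 + k*(-2 + 7*I) - 14*I)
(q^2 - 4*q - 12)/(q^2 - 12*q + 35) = (q^2 - 4*q - 12)/(q^2 - 12*q + 35)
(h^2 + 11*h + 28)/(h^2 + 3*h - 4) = (h + 7)/(h - 1)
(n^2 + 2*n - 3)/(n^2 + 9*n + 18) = (n - 1)/(n + 6)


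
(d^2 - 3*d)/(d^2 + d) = (d - 3)/(d + 1)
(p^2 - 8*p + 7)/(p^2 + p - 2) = (p - 7)/(p + 2)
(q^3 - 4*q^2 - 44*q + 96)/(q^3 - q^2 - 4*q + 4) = (q^2 - 2*q - 48)/(q^2 + q - 2)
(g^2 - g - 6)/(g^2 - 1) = (g^2 - g - 6)/(g^2 - 1)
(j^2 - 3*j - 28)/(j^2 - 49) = (j + 4)/(j + 7)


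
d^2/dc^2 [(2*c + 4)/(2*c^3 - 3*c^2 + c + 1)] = 4*((c + 2)*(6*c^2 - 6*c + 1)^2 + (-6*c^2 + 6*c - 3*(c + 2)*(2*c - 1) - 1)*(2*c^3 - 3*c^2 + c + 1))/(2*c^3 - 3*c^2 + c + 1)^3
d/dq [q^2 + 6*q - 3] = 2*q + 6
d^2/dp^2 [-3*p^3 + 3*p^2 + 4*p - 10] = 6 - 18*p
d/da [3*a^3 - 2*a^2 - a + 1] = 9*a^2 - 4*a - 1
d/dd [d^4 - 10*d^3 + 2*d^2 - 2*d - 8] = 4*d^3 - 30*d^2 + 4*d - 2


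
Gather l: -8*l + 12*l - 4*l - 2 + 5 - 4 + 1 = 0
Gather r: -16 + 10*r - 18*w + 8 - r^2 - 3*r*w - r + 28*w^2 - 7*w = -r^2 + r*(9 - 3*w) + 28*w^2 - 25*w - 8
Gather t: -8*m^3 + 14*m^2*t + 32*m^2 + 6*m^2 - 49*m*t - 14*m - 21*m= -8*m^3 + 38*m^2 - 35*m + t*(14*m^2 - 49*m)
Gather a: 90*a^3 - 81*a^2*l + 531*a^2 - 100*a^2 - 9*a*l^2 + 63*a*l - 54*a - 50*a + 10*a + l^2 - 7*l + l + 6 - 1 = 90*a^3 + a^2*(431 - 81*l) + a*(-9*l^2 + 63*l - 94) + l^2 - 6*l + 5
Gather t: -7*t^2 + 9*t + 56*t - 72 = -7*t^2 + 65*t - 72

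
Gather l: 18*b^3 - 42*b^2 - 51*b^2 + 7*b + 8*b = 18*b^3 - 93*b^2 + 15*b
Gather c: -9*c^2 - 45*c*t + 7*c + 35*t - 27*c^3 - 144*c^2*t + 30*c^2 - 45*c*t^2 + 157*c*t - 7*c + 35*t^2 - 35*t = -27*c^3 + c^2*(21 - 144*t) + c*(-45*t^2 + 112*t) + 35*t^2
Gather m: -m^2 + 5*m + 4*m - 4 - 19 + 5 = -m^2 + 9*m - 18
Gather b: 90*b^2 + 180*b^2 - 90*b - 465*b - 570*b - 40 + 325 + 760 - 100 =270*b^2 - 1125*b + 945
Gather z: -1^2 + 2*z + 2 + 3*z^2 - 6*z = 3*z^2 - 4*z + 1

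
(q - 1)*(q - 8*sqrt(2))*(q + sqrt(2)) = q^3 - 7*sqrt(2)*q^2 - q^2 - 16*q + 7*sqrt(2)*q + 16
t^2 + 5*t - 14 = (t - 2)*(t + 7)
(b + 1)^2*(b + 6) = b^3 + 8*b^2 + 13*b + 6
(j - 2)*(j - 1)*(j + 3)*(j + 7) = j^4 + 7*j^3 - 7*j^2 - 43*j + 42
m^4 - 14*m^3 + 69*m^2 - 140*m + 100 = (m - 5)^2*(m - 2)^2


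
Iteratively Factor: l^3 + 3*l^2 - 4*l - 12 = (l - 2)*(l^2 + 5*l + 6) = (l - 2)*(l + 3)*(l + 2)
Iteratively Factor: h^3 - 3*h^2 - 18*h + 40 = (h - 5)*(h^2 + 2*h - 8) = (h - 5)*(h - 2)*(h + 4)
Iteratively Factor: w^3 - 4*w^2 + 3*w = (w - 3)*(w^2 - w) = w*(w - 3)*(w - 1)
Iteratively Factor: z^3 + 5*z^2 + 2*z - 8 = (z + 4)*(z^2 + z - 2) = (z - 1)*(z + 4)*(z + 2)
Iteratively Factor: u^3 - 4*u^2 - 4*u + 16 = (u + 2)*(u^2 - 6*u + 8) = (u - 2)*(u + 2)*(u - 4)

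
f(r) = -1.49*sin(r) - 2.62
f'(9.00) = 1.36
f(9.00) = -3.23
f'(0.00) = -1.49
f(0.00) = -2.62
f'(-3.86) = 1.12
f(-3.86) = -3.60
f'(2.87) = 1.44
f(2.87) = -3.02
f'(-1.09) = -0.69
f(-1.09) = -1.30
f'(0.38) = -1.38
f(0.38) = -3.17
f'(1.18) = -0.57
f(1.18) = -4.00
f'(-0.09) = -1.48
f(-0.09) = -2.49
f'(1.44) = -0.19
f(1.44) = -4.10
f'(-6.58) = -1.42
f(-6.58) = -2.18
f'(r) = -1.49*cos(r)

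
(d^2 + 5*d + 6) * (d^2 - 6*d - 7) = d^4 - d^3 - 31*d^2 - 71*d - 42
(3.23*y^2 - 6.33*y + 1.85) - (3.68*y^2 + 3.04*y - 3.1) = -0.45*y^2 - 9.37*y + 4.95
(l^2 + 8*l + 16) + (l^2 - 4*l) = 2*l^2 + 4*l + 16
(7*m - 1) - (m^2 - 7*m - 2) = -m^2 + 14*m + 1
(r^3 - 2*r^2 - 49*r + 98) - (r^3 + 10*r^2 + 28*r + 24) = -12*r^2 - 77*r + 74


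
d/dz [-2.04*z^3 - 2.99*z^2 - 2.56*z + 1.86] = -6.12*z^2 - 5.98*z - 2.56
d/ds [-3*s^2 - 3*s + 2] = -6*s - 3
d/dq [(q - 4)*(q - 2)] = 2*q - 6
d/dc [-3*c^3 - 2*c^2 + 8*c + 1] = -9*c^2 - 4*c + 8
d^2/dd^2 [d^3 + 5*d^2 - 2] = 6*d + 10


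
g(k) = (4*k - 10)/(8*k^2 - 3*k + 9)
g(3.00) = 0.03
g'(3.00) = 0.04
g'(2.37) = 0.09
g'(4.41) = 0.00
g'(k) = (3 - 16*k)*(4*k - 10)/(8*k^2 - 3*k + 9)^2 + 4/(8*k^2 - 3*k + 9)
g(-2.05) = -0.37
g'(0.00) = 0.07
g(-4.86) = -0.14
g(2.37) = -0.01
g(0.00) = -1.11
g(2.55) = 0.00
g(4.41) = 0.05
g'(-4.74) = -0.04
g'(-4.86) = -0.03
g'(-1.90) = -0.22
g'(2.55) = 0.07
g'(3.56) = 0.02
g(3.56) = 0.04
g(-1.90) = -0.40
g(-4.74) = -0.14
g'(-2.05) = -0.19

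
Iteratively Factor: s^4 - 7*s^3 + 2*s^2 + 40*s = (s - 4)*(s^3 - 3*s^2 - 10*s) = (s - 5)*(s - 4)*(s^2 + 2*s) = (s - 5)*(s - 4)*(s + 2)*(s)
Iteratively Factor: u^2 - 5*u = (u)*(u - 5)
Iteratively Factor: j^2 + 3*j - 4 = (j + 4)*(j - 1)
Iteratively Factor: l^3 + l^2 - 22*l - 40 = (l + 2)*(l^2 - l - 20) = (l + 2)*(l + 4)*(l - 5)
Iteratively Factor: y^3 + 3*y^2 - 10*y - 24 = (y + 2)*(y^2 + y - 12) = (y + 2)*(y + 4)*(y - 3)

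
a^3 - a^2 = a^2*(a - 1)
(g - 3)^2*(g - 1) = g^3 - 7*g^2 + 15*g - 9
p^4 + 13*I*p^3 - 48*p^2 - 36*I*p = p*(p + I)*(p + 6*I)^2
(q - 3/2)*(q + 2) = q^2 + q/2 - 3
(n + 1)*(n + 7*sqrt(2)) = n^2 + n + 7*sqrt(2)*n + 7*sqrt(2)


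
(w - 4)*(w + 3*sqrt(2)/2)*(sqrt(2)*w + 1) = sqrt(2)*w^3 - 4*sqrt(2)*w^2 + 4*w^2 - 16*w + 3*sqrt(2)*w/2 - 6*sqrt(2)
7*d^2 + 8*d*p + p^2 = (d + p)*(7*d + p)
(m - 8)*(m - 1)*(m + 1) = m^3 - 8*m^2 - m + 8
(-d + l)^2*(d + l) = d^3 - d^2*l - d*l^2 + l^3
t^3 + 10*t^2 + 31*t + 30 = (t + 2)*(t + 3)*(t + 5)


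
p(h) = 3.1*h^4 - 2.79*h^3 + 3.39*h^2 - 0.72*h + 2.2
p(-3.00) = 361.30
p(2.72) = 138.86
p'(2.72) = 205.33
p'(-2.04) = -154.66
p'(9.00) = 8421.93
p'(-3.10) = -471.58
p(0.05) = 2.17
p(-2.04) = 95.15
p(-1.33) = 25.42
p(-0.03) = 2.22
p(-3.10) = 406.42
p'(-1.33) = -53.72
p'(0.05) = -0.40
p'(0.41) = 1.51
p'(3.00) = 279.09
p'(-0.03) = -0.93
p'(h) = 12.4*h^3 - 8.37*h^2 + 6.78*h - 0.72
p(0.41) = 2.37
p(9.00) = 18575.50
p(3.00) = 206.32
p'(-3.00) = -431.19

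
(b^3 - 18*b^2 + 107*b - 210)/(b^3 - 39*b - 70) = (b^2 - 11*b + 30)/(b^2 + 7*b + 10)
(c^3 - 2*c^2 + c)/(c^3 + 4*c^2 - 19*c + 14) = c*(c - 1)/(c^2 + 5*c - 14)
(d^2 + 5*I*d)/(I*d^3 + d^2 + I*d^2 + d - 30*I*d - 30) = d*(-I*d + 5)/(d^3 + d^2*(1 - I) - d*(30 + I) + 30*I)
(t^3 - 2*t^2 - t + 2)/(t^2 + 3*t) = (t^3 - 2*t^2 - t + 2)/(t*(t + 3))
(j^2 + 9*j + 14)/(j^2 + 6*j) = (j^2 + 9*j + 14)/(j*(j + 6))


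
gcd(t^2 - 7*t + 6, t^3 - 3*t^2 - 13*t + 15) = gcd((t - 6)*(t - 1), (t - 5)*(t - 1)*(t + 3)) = t - 1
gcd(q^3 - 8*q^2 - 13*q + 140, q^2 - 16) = q + 4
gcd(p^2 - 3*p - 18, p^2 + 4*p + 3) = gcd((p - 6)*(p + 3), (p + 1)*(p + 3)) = p + 3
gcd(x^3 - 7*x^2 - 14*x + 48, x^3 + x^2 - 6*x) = x^2 + x - 6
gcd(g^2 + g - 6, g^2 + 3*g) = g + 3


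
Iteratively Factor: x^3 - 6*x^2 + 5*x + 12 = (x + 1)*(x^2 - 7*x + 12) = (x - 3)*(x + 1)*(x - 4)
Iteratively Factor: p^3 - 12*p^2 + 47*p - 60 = (p - 4)*(p^2 - 8*p + 15) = (p - 4)*(p - 3)*(p - 5)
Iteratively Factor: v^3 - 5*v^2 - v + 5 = (v - 1)*(v^2 - 4*v - 5) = (v - 1)*(v + 1)*(v - 5)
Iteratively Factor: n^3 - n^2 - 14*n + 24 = (n - 3)*(n^2 + 2*n - 8) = (n - 3)*(n + 4)*(n - 2)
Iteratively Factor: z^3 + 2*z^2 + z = (z + 1)*(z^2 + z) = (z + 1)^2*(z)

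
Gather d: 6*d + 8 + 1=6*d + 9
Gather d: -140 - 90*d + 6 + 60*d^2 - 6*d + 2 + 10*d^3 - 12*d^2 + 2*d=10*d^3 + 48*d^2 - 94*d - 132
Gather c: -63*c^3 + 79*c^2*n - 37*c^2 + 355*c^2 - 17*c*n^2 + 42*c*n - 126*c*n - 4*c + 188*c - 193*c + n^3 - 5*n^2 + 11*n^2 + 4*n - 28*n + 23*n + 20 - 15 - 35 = -63*c^3 + c^2*(79*n + 318) + c*(-17*n^2 - 84*n - 9) + n^3 + 6*n^2 - n - 30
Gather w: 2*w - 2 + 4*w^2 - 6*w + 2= 4*w^2 - 4*w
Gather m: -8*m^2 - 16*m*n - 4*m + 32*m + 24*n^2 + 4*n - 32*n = -8*m^2 + m*(28 - 16*n) + 24*n^2 - 28*n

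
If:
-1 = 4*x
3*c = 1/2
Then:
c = 1/6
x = -1/4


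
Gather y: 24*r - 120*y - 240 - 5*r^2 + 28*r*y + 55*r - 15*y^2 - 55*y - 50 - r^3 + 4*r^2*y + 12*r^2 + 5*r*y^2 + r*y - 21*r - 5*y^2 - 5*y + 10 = -r^3 + 7*r^2 + 58*r + y^2*(5*r - 20) + y*(4*r^2 + 29*r - 180) - 280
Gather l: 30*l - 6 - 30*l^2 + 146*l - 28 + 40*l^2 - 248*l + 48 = 10*l^2 - 72*l + 14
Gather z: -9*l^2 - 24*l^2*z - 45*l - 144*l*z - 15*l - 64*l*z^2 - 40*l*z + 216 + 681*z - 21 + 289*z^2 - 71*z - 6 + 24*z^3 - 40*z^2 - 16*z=-9*l^2 - 60*l + 24*z^3 + z^2*(249 - 64*l) + z*(-24*l^2 - 184*l + 594) + 189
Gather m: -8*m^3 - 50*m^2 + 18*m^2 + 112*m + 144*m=-8*m^3 - 32*m^2 + 256*m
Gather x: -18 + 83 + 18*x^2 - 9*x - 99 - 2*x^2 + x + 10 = 16*x^2 - 8*x - 24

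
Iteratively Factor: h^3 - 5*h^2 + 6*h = (h - 3)*(h^2 - 2*h) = (h - 3)*(h - 2)*(h)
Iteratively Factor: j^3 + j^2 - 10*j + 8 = (j + 4)*(j^2 - 3*j + 2) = (j - 1)*(j + 4)*(j - 2)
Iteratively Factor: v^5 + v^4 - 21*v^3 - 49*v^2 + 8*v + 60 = (v + 3)*(v^4 - 2*v^3 - 15*v^2 - 4*v + 20) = (v - 5)*(v + 3)*(v^3 + 3*v^2 - 4) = (v - 5)*(v - 1)*(v + 3)*(v^2 + 4*v + 4) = (v - 5)*(v - 1)*(v + 2)*(v + 3)*(v + 2)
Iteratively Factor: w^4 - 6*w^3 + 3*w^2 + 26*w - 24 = (w - 1)*(w^3 - 5*w^2 - 2*w + 24) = (w - 1)*(w + 2)*(w^2 - 7*w + 12) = (w - 3)*(w - 1)*(w + 2)*(w - 4)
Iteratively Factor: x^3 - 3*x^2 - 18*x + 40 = (x - 2)*(x^2 - x - 20) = (x - 2)*(x + 4)*(x - 5)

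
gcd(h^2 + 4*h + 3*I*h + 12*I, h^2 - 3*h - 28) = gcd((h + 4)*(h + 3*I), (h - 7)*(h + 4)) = h + 4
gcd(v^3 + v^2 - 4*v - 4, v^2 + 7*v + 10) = v + 2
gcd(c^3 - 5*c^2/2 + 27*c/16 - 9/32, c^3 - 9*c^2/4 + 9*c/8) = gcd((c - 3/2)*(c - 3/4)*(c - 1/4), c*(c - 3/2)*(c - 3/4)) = c^2 - 9*c/4 + 9/8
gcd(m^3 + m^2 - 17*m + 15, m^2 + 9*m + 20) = m + 5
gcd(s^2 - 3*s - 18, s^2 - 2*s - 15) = s + 3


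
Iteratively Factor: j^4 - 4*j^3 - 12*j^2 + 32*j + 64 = (j - 4)*(j^3 - 12*j - 16) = (j - 4)^2*(j^2 + 4*j + 4) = (j - 4)^2*(j + 2)*(j + 2)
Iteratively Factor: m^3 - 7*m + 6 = (m + 3)*(m^2 - 3*m + 2) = (m - 1)*(m + 3)*(m - 2)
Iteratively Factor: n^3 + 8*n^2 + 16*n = (n + 4)*(n^2 + 4*n) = (n + 4)^2*(n)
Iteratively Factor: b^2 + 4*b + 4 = (b + 2)*(b + 2)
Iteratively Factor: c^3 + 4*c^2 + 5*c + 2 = (c + 2)*(c^2 + 2*c + 1) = (c + 1)*(c + 2)*(c + 1)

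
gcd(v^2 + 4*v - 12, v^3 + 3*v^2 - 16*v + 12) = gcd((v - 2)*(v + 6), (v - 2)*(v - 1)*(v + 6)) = v^2 + 4*v - 12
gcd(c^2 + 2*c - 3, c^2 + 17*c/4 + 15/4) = c + 3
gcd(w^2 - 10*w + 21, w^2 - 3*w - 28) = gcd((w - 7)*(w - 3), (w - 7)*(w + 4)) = w - 7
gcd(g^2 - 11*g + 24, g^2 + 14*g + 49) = 1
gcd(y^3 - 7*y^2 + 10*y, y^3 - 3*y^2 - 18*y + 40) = y^2 - 7*y + 10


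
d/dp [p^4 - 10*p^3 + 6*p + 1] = 4*p^3 - 30*p^2 + 6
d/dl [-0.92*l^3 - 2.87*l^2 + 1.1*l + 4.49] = -2.76*l^2 - 5.74*l + 1.1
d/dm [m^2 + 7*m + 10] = 2*m + 7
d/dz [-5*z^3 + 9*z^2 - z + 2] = -15*z^2 + 18*z - 1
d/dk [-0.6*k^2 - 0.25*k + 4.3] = -1.2*k - 0.25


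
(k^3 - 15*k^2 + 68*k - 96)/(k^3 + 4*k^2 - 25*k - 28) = (k^2 - 11*k + 24)/(k^2 + 8*k + 7)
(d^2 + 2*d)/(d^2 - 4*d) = (d + 2)/(d - 4)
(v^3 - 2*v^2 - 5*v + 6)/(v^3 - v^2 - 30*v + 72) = (v^2 + v - 2)/(v^2 + 2*v - 24)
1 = 1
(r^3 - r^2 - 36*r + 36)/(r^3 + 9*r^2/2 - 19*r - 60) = 2*(r^2 - 7*r + 6)/(2*r^2 - 3*r - 20)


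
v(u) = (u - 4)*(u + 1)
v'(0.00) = -3.00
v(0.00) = -4.00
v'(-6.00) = -15.00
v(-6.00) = 50.00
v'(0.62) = -1.76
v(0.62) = -5.48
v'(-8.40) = -19.80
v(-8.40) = 91.76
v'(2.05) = 1.10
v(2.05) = -5.95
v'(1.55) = 0.10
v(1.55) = -6.25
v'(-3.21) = -9.42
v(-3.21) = 15.93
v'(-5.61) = -14.22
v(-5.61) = 44.30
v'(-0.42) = -3.84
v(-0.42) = -2.56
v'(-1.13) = -5.26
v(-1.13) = 0.67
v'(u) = 2*u - 3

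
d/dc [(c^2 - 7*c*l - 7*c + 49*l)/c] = 1 - 49*l/c^2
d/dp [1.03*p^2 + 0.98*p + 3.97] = 2.06*p + 0.98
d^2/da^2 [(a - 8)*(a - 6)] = 2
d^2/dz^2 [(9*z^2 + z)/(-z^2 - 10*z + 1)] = 2*(89*z^3 - 27*z^2 - 3*z - 19)/(z^6 + 30*z^5 + 297*z^4 + 940*z^3 - 297*z^2 + 30*z - 1)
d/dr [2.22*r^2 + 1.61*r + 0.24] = 4.44*r + 1.61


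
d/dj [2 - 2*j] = -2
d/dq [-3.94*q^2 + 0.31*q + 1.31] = 0.31 - 7.88*q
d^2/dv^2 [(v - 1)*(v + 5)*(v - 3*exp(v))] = -3*v^2*exp(v) - 24*v*exp(v) + 6*v - 15*exp(v) + 8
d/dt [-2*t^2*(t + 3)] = 6*t*(-t - 2)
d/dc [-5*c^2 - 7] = -10*c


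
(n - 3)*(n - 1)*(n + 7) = n^3 + 3*n^2 - 25*n + 21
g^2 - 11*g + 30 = (g - 6)*(g - 5)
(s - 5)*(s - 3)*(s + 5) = s^3 - 3*s^2 - 25*s + 75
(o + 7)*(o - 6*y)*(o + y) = o^3 - 5*o^2*y + 7*o^2 - 6*o*y^2 - 35*o*y - 42*y^2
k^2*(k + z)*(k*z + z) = k^4*z + k^3*z^2 + k^3*z + k^2*z^2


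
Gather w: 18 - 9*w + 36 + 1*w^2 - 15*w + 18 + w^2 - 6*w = 2*w^2 - 30*w + 72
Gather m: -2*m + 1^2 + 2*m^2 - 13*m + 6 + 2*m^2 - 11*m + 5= 4*m^2 - 26*m + 12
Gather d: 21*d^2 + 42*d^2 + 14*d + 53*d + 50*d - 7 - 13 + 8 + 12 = 63*d^2 + 117*d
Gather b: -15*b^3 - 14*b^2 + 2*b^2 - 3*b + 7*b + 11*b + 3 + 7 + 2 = -15*b^3 - 12*b^2 + 15*b + 12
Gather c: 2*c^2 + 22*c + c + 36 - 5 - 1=2*c^2 + 23*c + 30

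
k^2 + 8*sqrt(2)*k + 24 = (k + 2*sqrt(2))*(k + 6*sqrt(2))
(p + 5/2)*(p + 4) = p^2 + 13*p/2 + 10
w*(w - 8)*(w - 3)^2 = w^4 - 14*w^3 + 57*w^2 - 72*w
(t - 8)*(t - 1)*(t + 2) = t^3 - 7*t^2 - 10*t + 16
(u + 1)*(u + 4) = u^2 + 5*u + 4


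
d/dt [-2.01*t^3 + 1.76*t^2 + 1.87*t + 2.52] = -6.03*t^2 + 3.52*t + 1.87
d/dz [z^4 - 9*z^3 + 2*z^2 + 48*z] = 4*z^3 - 27*z^2 + 4*z + 48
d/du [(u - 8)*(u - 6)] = 2*u - 14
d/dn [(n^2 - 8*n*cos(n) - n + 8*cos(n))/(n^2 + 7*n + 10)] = (-(2*n + 7)*(n^2 - 8*n*cos(n) - n + 8*cos(n)) + (n^2 + 7*n + 10)*(8*n*sin(n) + 2*n - 8*sqrt(2)*sin(n + pi/4) - 1))/(n^2 + 7*n + 10)^2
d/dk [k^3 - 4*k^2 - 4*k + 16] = 3*k^2 - 8*k - 4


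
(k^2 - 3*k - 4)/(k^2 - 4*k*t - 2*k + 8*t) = (k^2 - 3*k - 4)/(k^2 - 4*k*t - 2*k + 8*t)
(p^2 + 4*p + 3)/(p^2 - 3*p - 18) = (p + 1)/(p - 6)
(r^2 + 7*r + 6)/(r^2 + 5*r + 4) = (r + 6)/(r + 4)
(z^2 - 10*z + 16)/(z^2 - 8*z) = (z - 2)/z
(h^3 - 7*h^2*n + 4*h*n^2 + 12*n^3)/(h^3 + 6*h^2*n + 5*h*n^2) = (h^2 - 8*h*n + 12*n^2)/(h*(h + 5*n))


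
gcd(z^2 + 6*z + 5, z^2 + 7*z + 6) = z + 1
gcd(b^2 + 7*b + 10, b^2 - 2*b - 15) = 1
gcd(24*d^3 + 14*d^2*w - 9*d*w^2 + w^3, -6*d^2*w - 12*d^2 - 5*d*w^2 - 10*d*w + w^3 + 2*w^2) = -6*d^2 - 5*d*w + w^2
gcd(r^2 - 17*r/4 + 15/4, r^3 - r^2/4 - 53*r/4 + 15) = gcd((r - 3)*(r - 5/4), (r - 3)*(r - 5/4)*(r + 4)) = r^2 - 17*r/4 + 15/4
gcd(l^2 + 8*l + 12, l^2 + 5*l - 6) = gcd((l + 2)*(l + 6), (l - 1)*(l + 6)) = l + 6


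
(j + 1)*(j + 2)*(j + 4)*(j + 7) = j^4 + 14*j^3 + 63*j^2 + 106*j + 56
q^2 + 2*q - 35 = (q - 5)*(q + 7)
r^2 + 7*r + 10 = (r + 2)*(r + 5)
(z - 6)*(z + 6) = z^2 - 36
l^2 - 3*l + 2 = (l - 2)*(l - 1)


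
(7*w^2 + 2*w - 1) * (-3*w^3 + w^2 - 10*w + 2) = -21*w^5 + w^4 - 65*w^3 - 7*w^2 + 14*w - 2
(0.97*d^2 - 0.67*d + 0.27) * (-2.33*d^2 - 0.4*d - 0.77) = -2.2601*d^4 + 1.1731*d^3 - 1.108*d^2 + 0.4079*d - 0.2079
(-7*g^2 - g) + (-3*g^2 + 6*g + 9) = -10*g^2 + 5*g + 9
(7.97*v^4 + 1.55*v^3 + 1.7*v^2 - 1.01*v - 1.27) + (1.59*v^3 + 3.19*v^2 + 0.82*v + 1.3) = 7.97*v^4 + 3.14*v^3 + 4.89*v^2 - 0.19*v + 0.03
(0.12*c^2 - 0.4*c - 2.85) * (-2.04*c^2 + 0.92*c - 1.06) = -0.2448*c^4 + 0.9264*c^3 + 5.3188*c^2 - 2.198*c + 3.021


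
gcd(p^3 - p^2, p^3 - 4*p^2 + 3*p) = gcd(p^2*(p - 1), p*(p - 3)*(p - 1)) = p^2 - p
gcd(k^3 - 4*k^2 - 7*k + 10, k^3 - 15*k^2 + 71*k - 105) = k - 5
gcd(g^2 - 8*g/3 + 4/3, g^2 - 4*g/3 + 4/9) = g - 2/3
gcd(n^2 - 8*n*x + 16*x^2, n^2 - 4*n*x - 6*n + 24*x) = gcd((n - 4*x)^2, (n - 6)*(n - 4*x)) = -n + 4*x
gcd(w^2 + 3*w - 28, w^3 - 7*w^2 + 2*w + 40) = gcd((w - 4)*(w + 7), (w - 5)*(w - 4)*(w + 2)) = w - 4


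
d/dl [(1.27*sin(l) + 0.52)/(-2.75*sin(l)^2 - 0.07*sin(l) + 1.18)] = (3.4925*sin(l)^2 + 2.86*sin(l) + 1.535)*cos(l)/(7.5625*sin(l)^4 + 0.385*sin(l)^3 - 6.4851*sin(l)^2 - 0.1652*sin(l) + 1.3924)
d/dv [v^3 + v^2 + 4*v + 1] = 3*v^2 + 2*v + 4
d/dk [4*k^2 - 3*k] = 8*k - 3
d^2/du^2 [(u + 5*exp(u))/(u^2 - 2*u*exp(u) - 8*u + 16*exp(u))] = (8*(u + 5*exp(u))*(u*exp(u) - u - 7*exp(u) + 4)^2 + 2*(-(u + 5*exp(u))*(-u*exp(u) + 6*exp(u) + 1) + 2*(5*exp(u) + 1)*(u*exp(u) - u - 7*exp(u) + 4))*(u^2 - 2*u*exp(u) - 8*u + 16*exp(u)) + 5*(u^2 - 2*u*exp(u) - 8*u + 16*exp(u))^2*exp(u))/(u^2 - 2*u*exp(u) - 8*u + 16*exp(u))^3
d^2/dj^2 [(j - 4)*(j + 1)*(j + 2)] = 6*j - 2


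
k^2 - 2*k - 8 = (k - 4)*(k + 2)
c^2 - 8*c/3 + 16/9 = (c - 4/3)^2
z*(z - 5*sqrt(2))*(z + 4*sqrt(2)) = z^3 - sqrt(2)*z^2 - 40*z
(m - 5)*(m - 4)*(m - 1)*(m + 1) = m^4 - 9*m^3 + 19*m^2 + 9*m - 20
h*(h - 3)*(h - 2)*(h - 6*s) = h^4 - 6*h^3*s - 5*h^3 + 30*h^2*s + 6*h^2 - 36*h*s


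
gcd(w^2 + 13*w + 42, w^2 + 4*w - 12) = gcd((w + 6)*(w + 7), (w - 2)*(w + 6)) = w + 6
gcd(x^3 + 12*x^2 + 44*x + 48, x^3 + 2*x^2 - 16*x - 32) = x^2 + 6*x + 8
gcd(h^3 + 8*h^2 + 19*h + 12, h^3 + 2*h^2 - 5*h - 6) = h^2 + 4*h + 3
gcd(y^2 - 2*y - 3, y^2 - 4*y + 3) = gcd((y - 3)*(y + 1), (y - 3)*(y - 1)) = y - 3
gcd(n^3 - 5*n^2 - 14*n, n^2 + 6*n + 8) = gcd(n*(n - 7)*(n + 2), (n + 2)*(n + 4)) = n + 2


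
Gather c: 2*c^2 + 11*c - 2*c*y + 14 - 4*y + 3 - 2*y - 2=2*c^2 + c*(11 - 2*y) - 6*y + 15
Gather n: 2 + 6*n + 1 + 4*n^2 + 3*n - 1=4*n^2 + 9*n + 2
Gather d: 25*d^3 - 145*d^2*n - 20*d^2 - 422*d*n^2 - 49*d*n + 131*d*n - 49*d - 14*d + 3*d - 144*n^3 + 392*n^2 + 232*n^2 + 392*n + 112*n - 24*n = 25*d^3 + d^2*(-145*n - 20) + d*(-422*n^2 + 82*n - 60) - 144*n^3 + 624*n^2 + 480*n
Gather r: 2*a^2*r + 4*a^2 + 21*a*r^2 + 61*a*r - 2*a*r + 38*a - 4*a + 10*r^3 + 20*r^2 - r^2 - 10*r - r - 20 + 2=4*a^2 + 34*a + 10*r^3 + r^2*(21*a + 19) + r*(2*a^2 + 59*a - 11) - 18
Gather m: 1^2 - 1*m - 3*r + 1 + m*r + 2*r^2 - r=m*(r - 1) + 2*r^2 - 4*r + 2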